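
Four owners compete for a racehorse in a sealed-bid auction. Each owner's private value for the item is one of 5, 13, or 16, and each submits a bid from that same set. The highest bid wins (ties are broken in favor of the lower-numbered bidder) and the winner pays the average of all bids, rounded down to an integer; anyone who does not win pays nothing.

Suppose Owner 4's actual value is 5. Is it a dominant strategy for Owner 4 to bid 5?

Yes

Check each profile of the others' bids and compare truth against every alternative bid.
Others bid (5, 5, 5): truth gives 0, best alternative gives -2.
Others bid (5, 5, 13): truth gives 0, best alternative gives 0.
Others bid (5, 5, 16): truth gives 0, best alternative gives 0.
Others bid (5, 13, 5): truth gives 0, best alternative gives 0.
Others bid (5, 13, 13): truth gives 0, best alternative gives 0.
Others bid (5, 13, 16): truth gives 0, best alternative gives 0.
(Remaining 21 profiles checked similarly; truth is weakly best in each.)
In every case the truthful bid is at least as good as any alternative, so it is a dominant strategy.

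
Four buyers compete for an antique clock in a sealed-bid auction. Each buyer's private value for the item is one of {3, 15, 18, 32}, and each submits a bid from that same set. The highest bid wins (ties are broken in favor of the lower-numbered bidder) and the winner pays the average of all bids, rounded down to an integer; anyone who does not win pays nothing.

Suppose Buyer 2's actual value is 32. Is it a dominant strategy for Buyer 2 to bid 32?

Consider the case where Buyer 1 bids 3, Buyer 3 bids 3 and Buyer 4 bids 3.
Truthful bid 32: wins, pays 10, utility 32 - 10 = 22.
Bid 15 instead: wins, pays 6, utility 32 - 6 = 26.
Since 26 > 22, bidding 15 is strictly better here, so truthful bidding is not dominant.

No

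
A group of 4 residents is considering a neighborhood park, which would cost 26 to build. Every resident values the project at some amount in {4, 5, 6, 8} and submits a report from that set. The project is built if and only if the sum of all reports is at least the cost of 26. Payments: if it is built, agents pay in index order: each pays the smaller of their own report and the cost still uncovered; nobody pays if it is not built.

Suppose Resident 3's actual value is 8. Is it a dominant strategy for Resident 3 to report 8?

Consider the case where Resident 1 reports 4, Resident 2 reports 8 and Resident 4 reports 8.
Truthful report 8: project built, pays 8, utility 8 - 8 = 0.
Report 6 instead: project built, pays 6, utility 8 - 6 = 2.
Since 2 > 0, reporting 6 is strictly better here, so truthful reporting is not dominant.

No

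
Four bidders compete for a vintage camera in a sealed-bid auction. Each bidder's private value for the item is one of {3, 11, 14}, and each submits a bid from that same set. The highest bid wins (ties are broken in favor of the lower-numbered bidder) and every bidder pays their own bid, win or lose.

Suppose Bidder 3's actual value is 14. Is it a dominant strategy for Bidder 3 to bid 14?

No

Consider the case where Bidder 1 bids 3, Bidder 2 bids 3 and Bidder 4 bids 3.
Truthful bid 14: wins, pays 14, utility 14 - 14 = 0.
Bid 11 instead: wins, pays 11, utility 14 - 11 = 3.
Since 3 > 0, bidding 11 is strictly better here, so truthful bidding is not dominant.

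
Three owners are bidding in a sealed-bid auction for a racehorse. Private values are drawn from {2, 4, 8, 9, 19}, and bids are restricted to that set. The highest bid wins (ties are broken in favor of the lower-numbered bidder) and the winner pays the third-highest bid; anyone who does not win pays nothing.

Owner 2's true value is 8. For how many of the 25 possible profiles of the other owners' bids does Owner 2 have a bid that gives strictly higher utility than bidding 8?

8

Others bid (2, 9): truth gives 0; bid 9 gives 6 > 0. Violating.
Others bid (2, 19): truth gives 0; bid 19 gives 6 > 0. Violating.
Others bid (4, 9): truth gives 0; bid 9 gives 4 > 0. Violating.
Others bid (4, 19): truth gives 0; bid 19 gives 4 > 0. Violating.
Others bid (2, 2): truth gives 6; no alternative beats it.
Others bid (2, 4): truth gives 6; no alternative beats it.
(Checking all 25 profiles: 8 have a profitable deviation, 17 do not.)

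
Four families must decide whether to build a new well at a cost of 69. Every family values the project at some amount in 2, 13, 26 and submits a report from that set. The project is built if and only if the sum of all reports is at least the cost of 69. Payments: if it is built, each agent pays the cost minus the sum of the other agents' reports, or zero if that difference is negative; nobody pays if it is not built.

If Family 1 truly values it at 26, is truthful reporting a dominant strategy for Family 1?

Check each profile of the others' reports and compare truth against every alternative report.
Others report (2, 26, 26): truth gives 11, best alternative gives 0.
Others report (26, 2, 26): truth gives 11, best alternative gives 0.
Others report (26, 26, 2): truth gives 11, best alternative gives 0.
Others report (13, 13, 26): truth gives 9, best alternative gives 0.
Others report (13, 26, 13): truth gives 9, best alternative gives 0.
Others report (26, 13, 13): truth gives 9, best alternative gives 0.
(Remaining 21 profiles checked similarly; truth is weakly best in each.)
In every case the truthful report is at least as good as any alternative, so it is a dominant strategy.

Yes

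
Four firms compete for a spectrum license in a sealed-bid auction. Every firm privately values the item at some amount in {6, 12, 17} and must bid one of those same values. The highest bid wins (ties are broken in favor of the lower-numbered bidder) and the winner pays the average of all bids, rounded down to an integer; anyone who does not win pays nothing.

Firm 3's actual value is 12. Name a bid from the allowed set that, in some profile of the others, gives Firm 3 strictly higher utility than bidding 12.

17

Suppose Firm 1 bids 6, Firm 2 bids 6 and Firm 4 bids 17.
Bid 12: loses, pays 0, utility 0.
Bid 17: wins, pays 11, utility 12 - 11 = 1.
So bidding 17 beats truth here (1 > 0).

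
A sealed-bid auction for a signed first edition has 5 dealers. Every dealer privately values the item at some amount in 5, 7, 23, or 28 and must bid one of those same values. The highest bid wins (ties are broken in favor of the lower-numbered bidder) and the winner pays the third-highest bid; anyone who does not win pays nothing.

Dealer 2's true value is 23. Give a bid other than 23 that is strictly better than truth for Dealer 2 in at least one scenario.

Suppose Dealer 1 bids 5, Dealer 3 bids 5, Dealer 4 bids 5 and Dealer 5 bids 28.
Bid 23: loses, pays 0, utility 0.
Bid 28: wins, pays 5, utility 23 - 5 = 18.
So bidding 28 beats truth here (18 > 0).

28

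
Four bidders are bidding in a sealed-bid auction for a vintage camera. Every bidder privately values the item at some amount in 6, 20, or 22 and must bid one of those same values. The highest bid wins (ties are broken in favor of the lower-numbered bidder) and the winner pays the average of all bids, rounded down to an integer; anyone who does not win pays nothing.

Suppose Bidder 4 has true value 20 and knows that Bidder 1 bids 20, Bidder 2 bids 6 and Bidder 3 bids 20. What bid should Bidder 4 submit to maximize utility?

Bid 6: loses, pays 0, utility 0.
Bid 20: loses, pays 0, utility 0.
Bid 22: wins, pays 17, utility 20 - 17 = 3.
The best choice is 22 with utility 3.

22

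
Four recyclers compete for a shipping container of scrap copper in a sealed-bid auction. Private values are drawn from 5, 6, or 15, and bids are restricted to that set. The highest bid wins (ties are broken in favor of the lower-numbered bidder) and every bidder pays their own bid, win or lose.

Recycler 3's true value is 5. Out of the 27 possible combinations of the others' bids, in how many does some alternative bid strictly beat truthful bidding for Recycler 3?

Others bid (5, 5, 5): truth gives -5; bid 6 gives -1 > -5. Violating.
Others bid (5, 5, 6): truth gives -5; bid 6 gives -1 > -5. Violating.
Others bid (5, 5, 15): truth gives -5; no alternative beats it.
Others bid (5, 6, 5): truth gives -5; no alternative beats it.
(Checking all 27 profiles: 2 have a profitable deviation, 25 do not.)

2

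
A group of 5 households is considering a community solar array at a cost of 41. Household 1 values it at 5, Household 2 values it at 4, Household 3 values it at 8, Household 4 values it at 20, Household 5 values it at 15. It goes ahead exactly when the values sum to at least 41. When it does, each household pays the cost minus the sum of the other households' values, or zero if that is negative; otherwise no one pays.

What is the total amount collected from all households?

Total value 52 ≥ cost 41, so it is built.
Household 1: others sum to 47; max(0, 41 - 47) = 0.
Household 2: others sum to 48; max(0, 41 - 48) = 0.
Household 3: others sum to 44; max(0, 41 - 44) = 0.
Household 4: others sum to 32; max(0, 41 - 32) = 9.
Household 5: others sum to 37; max(0, 41 - 37) = 4.
Total collected = 0 + 0 + 0 + 9 + 4 = 13.

13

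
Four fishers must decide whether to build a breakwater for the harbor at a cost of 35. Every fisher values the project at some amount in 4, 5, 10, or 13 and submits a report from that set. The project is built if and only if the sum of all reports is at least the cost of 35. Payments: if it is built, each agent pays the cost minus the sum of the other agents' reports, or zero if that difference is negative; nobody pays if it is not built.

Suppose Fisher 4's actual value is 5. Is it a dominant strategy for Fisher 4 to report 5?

Yes

Check each profile of the others' reports and compare truth against every alternative report.
Others report (10, 13, 13): truth gives 5, best alternative gives 5.
Others report (13, 10, 13): truth gives 5, best alternative gives 5.
Others report (13, 13, 10): truth gives 5, best alternative gives 5.
Others report (13, 13, 13): truth gives 5, best alternative gives 5.
Others report (10, 10, 13): truth gives 3, best alternative gives 3.
Others report (10, 13, 10): truth gives 3, best alternative gives 3.
(Remaining 58 profiles checked similarly; truth is weakly best in each.)
In every case the truthful report is at least as good as any alternative, so it is a dominant strategy.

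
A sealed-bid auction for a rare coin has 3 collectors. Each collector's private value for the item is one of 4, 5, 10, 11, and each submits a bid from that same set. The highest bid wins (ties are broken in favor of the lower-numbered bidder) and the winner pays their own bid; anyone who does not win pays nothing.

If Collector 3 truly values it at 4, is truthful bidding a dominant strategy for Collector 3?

Check each profile of the others' bids and compare truth against every alternative bid.
Others bid (4, 4): truth gives 0, best alternative gives -1.
Others bid (4, 5): truth gives 0, best alternative gives 0.
Others bid (4, 10): truth gives 0, best alternative gives 0.
Others bid (4, 11): truth gives 0, best alternative gives 0.
Others bid (5, 4): truth gives 0, best alternative gives 0.
Others bid (5, 5): truth gives 0, best alternative gives 0.
(Remaining 10 profiles checked similarly; truth is weakly best in each.)
In every case the truthful bid is at least as good as any alternative, so it is a dominant strategy.

Yes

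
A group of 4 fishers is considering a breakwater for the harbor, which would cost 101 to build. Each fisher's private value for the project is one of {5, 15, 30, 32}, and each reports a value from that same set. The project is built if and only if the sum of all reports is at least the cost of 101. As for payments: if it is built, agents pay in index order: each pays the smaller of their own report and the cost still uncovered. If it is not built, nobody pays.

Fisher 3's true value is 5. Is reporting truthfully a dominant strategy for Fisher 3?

Check each profile of the others' reports and compare truth against every alternative report.
Others report (30, 30, 30): truth gives 0, best alternative gives -10.
Others report (30, 30, 32): truth gives 0, best alternative gives -10.
Others report (30, 32, 30): truth gives 0, best alternative gives -10.
Others report (30, 32, 32): truth gives 0, best alternative gives -10.
Others report (32, 30, 30): truth gives 0, best alternative gives -10.
Others report (32, 30, 32): truth gives 0, best alternative gives -10.
(Remaining 58 profiles checked similarly; truth is weakly best in each.)
In every case the truthful report is at least as good as any alternative, so it is a dominant strategy.

Yes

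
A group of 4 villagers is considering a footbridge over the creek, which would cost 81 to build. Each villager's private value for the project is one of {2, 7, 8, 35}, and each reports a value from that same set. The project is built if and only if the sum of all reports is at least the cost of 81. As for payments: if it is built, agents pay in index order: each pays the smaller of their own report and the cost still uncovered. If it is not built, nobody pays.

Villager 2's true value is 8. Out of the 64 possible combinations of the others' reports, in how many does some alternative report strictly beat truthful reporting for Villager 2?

7

Others report (7, 35, 35): truth gives 0; report 7 gives 1 > 0. Violating.
Others report (8, 35, 35): truth gives 0; report 7 gives 1 > 0. Violating.
Others report (35, 7, 35): truth gives 0; report 7 gives 1 > 0. Violating.
Others report (35, 8, 35): truth gives 0; report 7 gives 1 > 0. Violating.
Others report (2, 2, 2): truth gives 0; no alternative beats it.
Others report (2, 2, 7): truth gives 0; no alternative beats it.
(Checking all 64 profiles: 7 have a profitable deviation, 57 do not.)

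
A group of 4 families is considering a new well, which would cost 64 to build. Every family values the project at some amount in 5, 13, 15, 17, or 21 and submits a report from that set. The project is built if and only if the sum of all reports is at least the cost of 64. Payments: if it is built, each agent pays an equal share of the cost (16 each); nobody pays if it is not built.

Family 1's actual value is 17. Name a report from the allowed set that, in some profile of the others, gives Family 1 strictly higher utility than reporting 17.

21

Suppose Family 2 reports 5, Family 3 reports 17 and Family 4 reports 21.
Report 17: project not built, utility 0.
Report 21: project built, pays 16, utility 17 - 16 = 1.
So reporting 21 beats truth here (1 > 0).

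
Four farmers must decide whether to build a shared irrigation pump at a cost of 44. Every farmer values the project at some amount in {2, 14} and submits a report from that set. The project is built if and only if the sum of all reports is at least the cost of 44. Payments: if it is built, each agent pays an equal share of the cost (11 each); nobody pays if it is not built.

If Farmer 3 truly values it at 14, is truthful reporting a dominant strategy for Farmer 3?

Yes

Check each profile of the others' reports and compare truth against every alternative report.
Others report (2, 14, 14): truth gives 3, best alternative gives 0.
Others report (14, 2, 14): truth gives 3, best alternative gives 0.
Others report (14, 14, 2): truth gives 3, best alternative gives 0.
Others report (14, 14, 14): truth gives 3, best alternative gives 3.
Others report (2, 2, 2): truth gives 0, best alternative gives 0.
Others report (2, 2, 14): truth gives 0, best alternative gives 0.
(Remaining 2 profiles checked similarly; truth is weakly best in each.)
In every case the truthful report is at least as good as any alternative, so it is a dominant strategy.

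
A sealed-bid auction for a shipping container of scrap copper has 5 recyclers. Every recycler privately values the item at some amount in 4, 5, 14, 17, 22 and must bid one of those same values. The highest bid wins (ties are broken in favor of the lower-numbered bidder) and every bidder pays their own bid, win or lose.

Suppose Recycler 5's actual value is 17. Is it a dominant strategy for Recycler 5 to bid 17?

No

Consider the case where Recycler 1 bids 4, Recycler 2 bids 4, Recycler 3 bids 4 and Recycler 4 bids 4.
Truthful bid 17: wins, pays 17, utility 17 - 17 = 0.
Bid 5 instead: wins, pays 5, utility 17 - 5 = 12.
Since 12 > 0, bidding 5 is strictly better here, so truthful bidding is not dominant.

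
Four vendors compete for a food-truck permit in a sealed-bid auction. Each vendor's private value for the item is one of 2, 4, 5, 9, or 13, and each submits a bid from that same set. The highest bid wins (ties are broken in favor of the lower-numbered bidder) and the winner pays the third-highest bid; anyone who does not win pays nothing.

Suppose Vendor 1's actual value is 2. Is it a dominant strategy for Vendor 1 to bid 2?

Yes

Check each profile of the others' bids and compare truth against every alternative bid.
Others bid (2, 4, 4): truth gives 0, best alternative gives -2.
Others bid (4, 2, 4): truth gives 0, best alternative gives -2.
Others bid (4, 4, 2): truth gives 0, best alternative gives -2.
Others bid (4, 4, 4): truth gives 0, best alternative gives -2.
Others bid (2, 2, 2): truth gives 0, best alternative gives 0.
Others bid (2, 2, 4): truth gives 0, best alternative gives 0.
(Remaining 119 profiles checked similarly; truth is weakly best in each.)
In every case the truthful bid is at least as good as any alternative, so it is a dominant strategy.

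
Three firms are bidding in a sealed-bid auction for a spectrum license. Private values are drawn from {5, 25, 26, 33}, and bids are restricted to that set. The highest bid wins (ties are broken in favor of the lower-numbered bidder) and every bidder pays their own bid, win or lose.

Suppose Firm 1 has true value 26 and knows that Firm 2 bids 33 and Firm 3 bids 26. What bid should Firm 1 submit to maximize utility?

5

Bid 5: loses but pays 5, utility -5.
Bid 25: loses but pays 25, utility -25.
Bid 26: loses but pays 26, utility -26.
Bid 33: wins, pays 33, utility 26 - 33 = -7.
The best choice is 5 with utility -5.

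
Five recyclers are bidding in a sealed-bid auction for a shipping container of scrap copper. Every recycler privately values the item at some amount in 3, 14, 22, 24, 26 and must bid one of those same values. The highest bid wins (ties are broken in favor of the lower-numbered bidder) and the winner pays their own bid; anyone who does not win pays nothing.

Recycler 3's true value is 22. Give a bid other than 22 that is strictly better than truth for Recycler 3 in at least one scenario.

Suppose Recycler 1 bids 3, Recycler 2 bids 3, Recycler 4 bids 3 and Recycler 5 bids 3.
Bid 22: wins, pays 22, utility 22 - 22 = 0.
Bid 14: wins, pays 14, utility 22 - 14 = 8.
So bidding 14 beats truth here (8 > 0).

14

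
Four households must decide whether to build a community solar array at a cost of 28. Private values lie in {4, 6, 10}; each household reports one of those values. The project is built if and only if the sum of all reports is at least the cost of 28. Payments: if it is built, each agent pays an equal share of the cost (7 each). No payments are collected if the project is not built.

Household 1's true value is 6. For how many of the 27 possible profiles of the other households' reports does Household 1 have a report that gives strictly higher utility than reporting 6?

Others report (6, 6, 10): truth gives -1; report 4 gives 0 > -1. Violating.
Others report (6, 10, 6): truth gives -1; report 4 gives 0 > -1. Violating.
Others report (10, 6, 6): truth gives -1; report 4 gives 0 > -1. Violating.
Others report (4, 4, 4): truth gives 0; no alternative beats it.
Others report (4, 4, 6): truth gives 0; no alternative beats it.
(Checking all 27 profiles: 3 have a profitable deviation, 24 do not.)

3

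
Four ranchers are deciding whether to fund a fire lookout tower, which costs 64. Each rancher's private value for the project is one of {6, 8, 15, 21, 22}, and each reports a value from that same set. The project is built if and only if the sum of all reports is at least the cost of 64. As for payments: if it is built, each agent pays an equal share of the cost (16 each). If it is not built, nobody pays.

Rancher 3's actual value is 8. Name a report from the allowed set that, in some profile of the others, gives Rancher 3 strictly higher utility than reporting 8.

Suppose Rancher 1 reports 15, Rancher 2 reports 21 and Rancher 4 reports 21.
Report 8: project built, pays 16, utility 8 - 16 = -8.
Report 6: project not built, utility 0.
So reporting 6 beats truth here (0 > -8).

6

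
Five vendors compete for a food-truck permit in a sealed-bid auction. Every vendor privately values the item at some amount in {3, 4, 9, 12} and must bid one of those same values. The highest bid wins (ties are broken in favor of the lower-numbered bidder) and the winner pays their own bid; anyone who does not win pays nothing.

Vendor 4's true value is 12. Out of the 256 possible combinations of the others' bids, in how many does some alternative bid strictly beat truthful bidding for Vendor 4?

24

Others bid (3, 3, 3, 3): truth gives 0; bid 4 gives 8 > 0. Violating.
Others bid (3, 3, 3, 4): truth gives 0; bid 4 gives 8 > 0. Violating.
Others bid (3, 3, 3, 9): truth gives 0; bid 9 gives 3 > 0. Violating.
Others bid (3, 3, 4, 3): truth gives 0; bid 9 gives 3 > 0. Violating.
Others bid (3, 3, 3, 12): truth gives 0; no alternative beats it.
Others bid (3, 3, 4, 12): truth gives 0; no alternative beats it.
(Checking all 256 profiles: 24 have a profitable deviation, 232 do not.)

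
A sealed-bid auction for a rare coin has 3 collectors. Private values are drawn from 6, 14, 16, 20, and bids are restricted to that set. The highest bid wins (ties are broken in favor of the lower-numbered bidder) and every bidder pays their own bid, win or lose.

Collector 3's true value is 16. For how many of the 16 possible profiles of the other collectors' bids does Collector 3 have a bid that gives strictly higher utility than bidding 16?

Others bid (6, 6): truth gives 0; bid 14 gives 2 > 0. Violating.
Others bid (6, 16): truth gives -16; bid 20 gives -4 > -16. Violating.
Others bid (6, 20): truth gives -16; bid 6 gives -6 > -16. Violating.
Others bid (14, 16): truth gives -16; bid 20 gives -4 > -16. Violating.
Others bid (6, 14): truth gives 0; no alternative beats it.
Others bid (14, 6): truth gives 0; no alternative beats it.
(Checking all 16 profiles: 13 have a profitable deviation, 3 do not.)

13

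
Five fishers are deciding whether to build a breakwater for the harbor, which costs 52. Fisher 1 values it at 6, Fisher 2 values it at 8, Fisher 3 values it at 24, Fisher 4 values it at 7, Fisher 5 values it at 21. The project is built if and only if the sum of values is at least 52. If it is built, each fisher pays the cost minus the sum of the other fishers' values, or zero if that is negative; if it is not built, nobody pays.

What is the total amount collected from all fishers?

17

Total value 66 ≥ cost 52, so it is built.
Fisher 1: others sum to 60; max(0, 52 - 60) = 0.
Fisher 2: others sum to 58; max(0, 52 - 58) = 0.
Fisher 3: others sum to 42; max(0, 52 - 42) = 10.
Fisher 4: others sum to 59; max(0, 52 - 59) = 0.
Fisher 5: others sum to 45; max(0, 52 - 45) = 7.
Total collected = 0 + 0 + 10 + 0 + 7 = 17.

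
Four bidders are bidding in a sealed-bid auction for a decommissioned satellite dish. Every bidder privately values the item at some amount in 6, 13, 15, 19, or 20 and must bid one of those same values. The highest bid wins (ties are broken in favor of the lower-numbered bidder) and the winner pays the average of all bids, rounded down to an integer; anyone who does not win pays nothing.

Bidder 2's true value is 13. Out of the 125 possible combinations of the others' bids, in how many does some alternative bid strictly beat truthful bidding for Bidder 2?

14

Others bid (6, 6, 15): truth gives 0; bid 15 gives 3 > 0. Violating.
Others bid (6, 6, 19): truth gives 0; bid 19 gives 1 > 0. Violating.
Others bid (6, 13, 15): truth gives 0; bid 15 gives 1 > 0. Violating.
Others bid (6, 15, 6): truth gives 0; bid 15 gives 3 > 0. Violating.
Others bid (6, 6, 6): truth gives 6; no alternative beats it.
Others bid (6, 6, 13): truth gives 4; no alternative beats it.
(Checking all 125 profiles: 14 have a profitable deviation, 111 do not.)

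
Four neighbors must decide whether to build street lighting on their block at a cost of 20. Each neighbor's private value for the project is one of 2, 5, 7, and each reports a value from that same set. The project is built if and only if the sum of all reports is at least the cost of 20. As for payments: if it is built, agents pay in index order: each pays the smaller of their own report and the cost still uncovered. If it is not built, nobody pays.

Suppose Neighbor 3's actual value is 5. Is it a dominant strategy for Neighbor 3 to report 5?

No

Consider the case where Neighbor 1 reports 5, Neighbor 2 reports 7 and Neighbor 4 reports 7.
Truthful report 5: project built, pays 5, utility 5 - 5 = 0.
Report 2 instead: project built, pays 2, utility 5 - 2 = 3.
Since 3 > 0, reporting 2 is strictly better here, so truthful reporting is not dominant.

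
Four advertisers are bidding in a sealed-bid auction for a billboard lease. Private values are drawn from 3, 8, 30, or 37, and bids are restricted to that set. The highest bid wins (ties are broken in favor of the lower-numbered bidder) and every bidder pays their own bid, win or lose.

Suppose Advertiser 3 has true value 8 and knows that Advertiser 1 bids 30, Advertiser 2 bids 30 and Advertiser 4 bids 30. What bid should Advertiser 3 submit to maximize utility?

3

Bid 3: loses but pays 3, utility -3.
Bid 8: loses but pays 8, utility -8.
Bid 30: loses but pays 30, utility -30.
Bid 37: wins, pays 37, utility 8 - 37 = -29.
The best choice is 3 with utility -3.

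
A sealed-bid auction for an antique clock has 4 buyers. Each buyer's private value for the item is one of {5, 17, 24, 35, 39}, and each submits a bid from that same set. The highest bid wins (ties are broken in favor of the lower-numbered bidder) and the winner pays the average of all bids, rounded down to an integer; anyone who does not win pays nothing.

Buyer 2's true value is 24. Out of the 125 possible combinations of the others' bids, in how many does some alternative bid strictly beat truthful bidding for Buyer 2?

Others bid (5, 5, 5): truth gives 15; bid 17 gives 16 > 15. Violating.
Others bid (5, 5, 17): truth gives 12; bid 17 gives 13 > 12. Violating.
Others bid (5, 5, 35): truth gives 0; bid 35 gives 4 > 0. Violating.
Others bid (5, 5, 39): truth gives 0; bid 39 gives 2 > 0. Violating.
Others bid (5, 5, 24): truth gives 10; no alternative beats it.
Others bid (5, 17, 24): truth gives 7; no alternative beats it.
(Checking all 125 profiles: 19 have a profitable deviation, 106 do not.)

19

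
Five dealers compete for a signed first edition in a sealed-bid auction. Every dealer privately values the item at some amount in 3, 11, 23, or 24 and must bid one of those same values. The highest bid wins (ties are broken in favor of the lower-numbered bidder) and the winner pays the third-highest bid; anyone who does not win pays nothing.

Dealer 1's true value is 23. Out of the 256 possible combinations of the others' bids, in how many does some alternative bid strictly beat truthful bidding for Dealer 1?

32

Others bid (3, 3, 3, 24): truth gives 0; bid 24 gives 20 > 0. Violating.
Others bid (3, 3, 11, 24): truth gives 0; bid 24 gives 12 > 0. Violating.
Others bid (3, 3, 24, 3): truth gives 0; bid 24 gives 20 > 0. Violating.
Others bid (3, 3, 24, 11): truth gives 0; bid 24 gives 12 > 0. Violating.
Others bid (3, 3, 3, 3): truth gives 20; no alternative beats it.
Others bid (3, 3, 3, 11): truth gives 20; no alternative beats it.
(Checking all 256 profiles: 32 have a profitable deviation, 224 do not.)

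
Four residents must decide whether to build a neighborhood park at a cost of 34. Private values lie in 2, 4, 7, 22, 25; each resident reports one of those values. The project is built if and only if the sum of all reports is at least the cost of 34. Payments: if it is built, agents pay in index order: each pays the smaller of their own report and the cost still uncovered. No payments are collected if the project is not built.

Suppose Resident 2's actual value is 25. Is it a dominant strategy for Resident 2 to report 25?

No

Consider the case where Resident 1 reports 2, Resident 3 reports 2 and Resident 4 reports 22.
Truthful report 25: project built, pays 25, utility 25 - 25 = 0.
Report 22 instead: project built, pays 22, utility 25 - 22 = 3.
Since 3 > 0, reporting 22 is strictly better here, so truthful reporting is not dominant.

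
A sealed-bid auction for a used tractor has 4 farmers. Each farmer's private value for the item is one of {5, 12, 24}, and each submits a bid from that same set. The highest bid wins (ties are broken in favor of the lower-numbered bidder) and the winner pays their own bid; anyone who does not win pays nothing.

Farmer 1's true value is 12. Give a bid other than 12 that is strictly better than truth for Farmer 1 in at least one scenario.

Suppose Farmer 2 bids 5, Farmer 3 bids 5 and Farmer 4 bids 5.
Bid 12: wins, pays 12, utility 12 - 12 = 0.
Bid 5: wins, pays 5, utility 12 - 5 = 7.
So bidding 5 beats truth here (7 > 0).

5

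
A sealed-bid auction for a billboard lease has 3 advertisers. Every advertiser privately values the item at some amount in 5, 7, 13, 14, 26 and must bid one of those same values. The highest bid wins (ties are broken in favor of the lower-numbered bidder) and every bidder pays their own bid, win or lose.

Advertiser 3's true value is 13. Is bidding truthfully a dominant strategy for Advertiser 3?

No

Consider the case where Advertiser 1 bids 5 and Advertiser 2 bids 5.
Truthful bid 13: wins, pays 13, utility 13 - 13 = 0.
Bid 7 instead: wins, pays 7, utility 13 - 7 = 6.
Since 6 > 0, bidding 7 is strictly better here, so truthful bidding is not dominant.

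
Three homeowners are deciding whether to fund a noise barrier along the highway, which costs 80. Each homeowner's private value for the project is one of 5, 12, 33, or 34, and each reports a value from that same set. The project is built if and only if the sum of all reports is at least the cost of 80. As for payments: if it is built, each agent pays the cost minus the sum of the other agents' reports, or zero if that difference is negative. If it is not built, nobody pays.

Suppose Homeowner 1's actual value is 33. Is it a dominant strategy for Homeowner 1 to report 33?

Check each profile of the others' reports and compare truth against every alternative report.
Others report (34, 34): truth gives 21, best alternative gives 21.
Others report (33, 34): truth gives 20, best alternative gives 20.
Others report (34, 33): truth gives 20, best alternative gives 20.
Others report (33, 33): truth gives 19, best alternative gives 19.
Others report (5, 5): truth gives 0, best alternative gives 0.
Others report (5, 12): truth gives 0, best alternative gives 0.
(Remaining 10 profiles checked similarly; truth is weakly best in each.)
In every case the truthful report is at least as good as any alternative, so it is a dominant strategy.

Yes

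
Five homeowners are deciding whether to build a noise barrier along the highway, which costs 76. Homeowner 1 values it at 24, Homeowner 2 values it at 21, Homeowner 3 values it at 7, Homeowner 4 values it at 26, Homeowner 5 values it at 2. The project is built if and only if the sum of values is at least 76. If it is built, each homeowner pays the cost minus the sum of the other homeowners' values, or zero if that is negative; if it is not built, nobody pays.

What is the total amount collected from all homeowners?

Total value 80 ≥ cost 76, so it is built.
Homeowner 1: others sum to 56; max(0, 76 - 56) = 20.
Homeowner 2: others sum to 59; max(0, 76 - 59) = 17.
Homeowner 3: others sum to 73; max(0, 76 - 73) = 3.
Homeowner 4: others sum to 54; max(0, 76 - 54) = 22.
Homeowner 5: others sum to 78; max(0, 76 - 78) = 0.
Total collected = 20 + 17 + 3 + 22 + 0 = 62.

62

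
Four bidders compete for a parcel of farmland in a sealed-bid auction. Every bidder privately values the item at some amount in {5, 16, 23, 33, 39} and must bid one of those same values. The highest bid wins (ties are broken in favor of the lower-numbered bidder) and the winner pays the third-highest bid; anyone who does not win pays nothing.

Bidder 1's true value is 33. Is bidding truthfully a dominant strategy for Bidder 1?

No

Consider the case where Bidder 2 bids 5, Bidder 3 bids 5 and Bidder 4 bids 39.
Truthful bid 33: loses, pays 0, utility 0.
Bid 39 instead: wins, pays 5, utility 33 - 5 = 28.
Since 28 > 0, bidding 39 is strictly better here, so truthful bidding is not dominant.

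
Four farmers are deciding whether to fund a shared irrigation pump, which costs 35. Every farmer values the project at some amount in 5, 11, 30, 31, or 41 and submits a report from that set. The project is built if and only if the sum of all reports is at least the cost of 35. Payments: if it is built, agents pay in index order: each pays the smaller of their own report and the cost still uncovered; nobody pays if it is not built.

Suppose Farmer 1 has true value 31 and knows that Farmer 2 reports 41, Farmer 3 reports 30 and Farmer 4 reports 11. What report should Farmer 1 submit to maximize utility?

Report 5: project built, pays 5, utility 31 - 5 = 26.
Report 11: project built, pays 11, utility 31 - 11 = 20.
Report 30: project built, pays 30, utility 31 - 30 = 1.
Report 31: project built, pays 31, utility 31 - 31 = 0.
Report 41: project built, pays 35, utility 31 - 35 = -4.
The best choice is 5 with utility 26.

5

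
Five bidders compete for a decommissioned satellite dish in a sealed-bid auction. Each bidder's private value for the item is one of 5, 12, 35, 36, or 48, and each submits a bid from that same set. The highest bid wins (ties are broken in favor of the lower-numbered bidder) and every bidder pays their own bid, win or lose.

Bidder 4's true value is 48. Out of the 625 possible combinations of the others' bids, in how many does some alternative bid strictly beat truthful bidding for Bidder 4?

Others bid (5, 5, 5, 5): truth gives 0; bid 12 gives 36 > 0. Violating.
Others bid (5, 5, 5, 12): truth gives 0; bid 12 gives 36 > 0. Violating.
Others bid (5, 5, 5, 35): truth gives 0; bid 35 gives 13 > 0. Violating.
Others bid (5, 5, 5, 36): truth gives 0; bid 36 gives 12 > 0. Violating.
Others bid (5, 5, 5, 48): truth gives 0; no alternative beats it.
Others bid (5, 5, 12, 48): truth gives 0; no alternative beats it.
(Checking all 625 profiles: 413 have a profitable deviation, 212 do not.)

413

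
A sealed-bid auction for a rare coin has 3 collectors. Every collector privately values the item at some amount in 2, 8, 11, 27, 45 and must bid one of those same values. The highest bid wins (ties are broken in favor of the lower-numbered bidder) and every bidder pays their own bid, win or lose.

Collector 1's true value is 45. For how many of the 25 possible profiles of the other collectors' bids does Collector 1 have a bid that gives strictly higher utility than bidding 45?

Others bid (2, 2): truth gives 0; bid 2 gives 43 > 0. Violating.
Others bid (2, 8): truth gives 0; bid 8 gives 37 > 0. Violating.
Others bid (2, 11): truth gives 0; bid 11 gives 34 > 0. Violating.
Others bid (2, 27): truth gives 0; bid 27 gives 18 > 0. Violating.
Others bid (2, 45): truth gives 0; no alternative beats it.
Others bid (8, 45): truth gives 0; no alternative beats it.
(Checking all 25 profiles: 16 have a profitable deviation, 9 do not.)

16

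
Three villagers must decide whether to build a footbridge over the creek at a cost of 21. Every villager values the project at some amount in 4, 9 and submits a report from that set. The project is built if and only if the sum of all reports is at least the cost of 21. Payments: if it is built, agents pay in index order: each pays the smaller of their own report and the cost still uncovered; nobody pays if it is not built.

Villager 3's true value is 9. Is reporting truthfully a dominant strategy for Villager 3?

Check each profile of the others' reports and compare truth against every alternative report.
Others report (4, 9): truth gives 1, best alternative gives 0.
Others report (9, 4): truth gives 1, best alternative gives 0.
Others report (9, 9): truth gives 6, best alternative gives 6.
Others report (4, 4): truth gives 0, best alternative gives 0.
In every case the truthful report is at least as good as any alternative, so it is a dominant strategy.

Yes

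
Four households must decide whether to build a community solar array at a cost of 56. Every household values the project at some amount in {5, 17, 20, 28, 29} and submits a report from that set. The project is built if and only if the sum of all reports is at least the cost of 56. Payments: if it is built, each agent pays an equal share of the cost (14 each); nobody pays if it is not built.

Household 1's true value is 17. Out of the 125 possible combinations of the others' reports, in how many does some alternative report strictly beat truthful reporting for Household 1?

Others report (5, 5, 17): truth gives 0; report 29 gives 3 > 0. Violating.
Others report (5, 5, 20): truth gives 0; report 28 gives 3 > 0. Violating.
Others report (5, 5, 28): truth gives 0; report 20 gives 3 > 0. Violating.
Others report (5, 17, 5): truth gives 0; report 29 gives 3 > 0. Violating.
Others report (5, 5, 5): truth gives 0; no alternative beats it.
Others report (5, 5, 29): truth gives 3; no alternative beats it.
(Checking all 125 profiles: 9 have a profitable deviation, 116 do not.)

9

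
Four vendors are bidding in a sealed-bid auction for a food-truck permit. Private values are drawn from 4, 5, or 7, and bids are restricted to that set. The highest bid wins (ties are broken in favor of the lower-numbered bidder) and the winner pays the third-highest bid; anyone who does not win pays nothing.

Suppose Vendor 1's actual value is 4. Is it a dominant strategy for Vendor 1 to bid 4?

Check each profile of the others' bids and compare truth against every alternative bid.
Others bid (4, 5, 5): truth gives 0, best alternative gives -1.
Others bid (5, 4, 5): truth gives 0, best alternative gives -1.
Others bid (5, 5, 4): truth gives 0, best alternative gives -1.
Others bid (5, 5, 5): truth gives 0, best alternative gives -1.
Others bid (4, 4, 4): truth gives 0, best alternative gives 0.
Others bid (4, 4, 5): truth gives 0, best alternative gives 0.
(Remaining 21 profiles checked similarly; truth is weakly best in each.)
In every case the truthful bid is at least as good as any alternative, so it is a dominant strategy.

Yes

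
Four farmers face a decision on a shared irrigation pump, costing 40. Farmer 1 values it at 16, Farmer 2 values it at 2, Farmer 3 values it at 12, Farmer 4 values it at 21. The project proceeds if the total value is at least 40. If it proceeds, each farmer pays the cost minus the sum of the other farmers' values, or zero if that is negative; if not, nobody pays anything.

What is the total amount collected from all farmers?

Total value 51 ≥ cost 40, so it is built.
Farmer 1: others sum to 35; max(0, 40 - 35) = 5.
Farmer 2: others sum to 49; max(0, 40 - 49) = 0.
Farmer 3: others sum to 39; max(0, 40 - 39) = 1.
Farmer 4: others sum to 30; max(0, 40 - 30) = 10.
Total collected = 5 + 0 + 1 + 10 = 16.

16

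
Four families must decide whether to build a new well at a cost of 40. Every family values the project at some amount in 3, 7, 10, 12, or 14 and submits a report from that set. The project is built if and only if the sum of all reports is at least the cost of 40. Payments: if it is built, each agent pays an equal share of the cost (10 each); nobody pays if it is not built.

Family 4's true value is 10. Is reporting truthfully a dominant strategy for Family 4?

Yes

Check each profile of the others' reports and compare truth against every alternative report.
Others report (3, 3, 3): truth gives 0, best alternative gives 0.
Others report (3, 3, 7): truth gives 0, best alternative gives 0.
Others report (3, 3, 10): truth gives 0, best alternative gives 0.
Others report (3, 3, 12): truth gives 0, best alternative gives 0.
Others report (3, 3, 14): truth gives 0, best alternative gives 0.
Others report (3, 7, 3): truth gives 0, best alternative gives 0.
(Remaining 119 profiles checked similarly; truth is weakly best in each.)
In every case the truthful report is at least as good as any alternative, so it is a dominant strategy.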